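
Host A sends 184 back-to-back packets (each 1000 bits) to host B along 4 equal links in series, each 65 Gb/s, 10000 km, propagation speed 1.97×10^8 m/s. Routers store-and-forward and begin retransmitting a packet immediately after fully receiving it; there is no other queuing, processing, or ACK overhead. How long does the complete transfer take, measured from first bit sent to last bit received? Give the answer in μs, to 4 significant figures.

203000 μs

Per-hop transmission t_tx = L/R = 1000/65000000000 = 0.0153846 μs.
Per-hop propagation t_prop = 10000000/197000000 = 50761.4 μs.
Pipeline fill: first packet needs 4·t_tx to clear all hops; remaining 183 packets each add one t_tx.
Total = (4+184-1)·t_tx + 4·t_prop = 187·0.0153846 + 4·50761.4 = 203000 μs.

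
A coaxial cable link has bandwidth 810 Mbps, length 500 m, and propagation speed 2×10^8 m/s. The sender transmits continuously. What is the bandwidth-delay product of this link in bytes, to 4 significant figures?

Propagation delay = 500 / 200000000 = 2.5e-06 s.
BDP = R × t_prop = 810000000 × 2.5e-06 = 2025 bits.
In bytes: 2025/8 = 253.1 bytes.

253.1 bytes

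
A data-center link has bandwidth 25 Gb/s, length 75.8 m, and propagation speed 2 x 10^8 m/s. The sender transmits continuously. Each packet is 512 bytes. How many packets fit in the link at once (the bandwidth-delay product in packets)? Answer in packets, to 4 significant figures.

2.313 packets

Propagation delay = 75.8 / 200000000 = 3.79e-07 s.
BDP = R × t_prop = 25000000000 × 3.79e-07 = 9475 bits.
In packets of 4096 bits: 2.313 packets.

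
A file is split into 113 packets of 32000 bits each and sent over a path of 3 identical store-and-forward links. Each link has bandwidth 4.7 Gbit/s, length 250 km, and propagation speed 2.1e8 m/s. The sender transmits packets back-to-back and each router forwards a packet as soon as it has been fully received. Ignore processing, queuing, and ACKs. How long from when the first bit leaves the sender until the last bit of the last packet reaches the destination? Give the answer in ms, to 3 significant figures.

4.35 ms

Per-hop transmission t_tx = L/R = 32000/4700000000 = 0.00680851 ms.
Per-hop propagation t_prop = 250000/210000000 = 1.19048 ms.
Pipeline fill: first packet needs 3·t_tx to clear all hops; remaining 112 packets each add one t_tx.
Total = (3+113-1)·t_tx + 3·t_prop = 115·0.00680851 + 3·1.19048 = 4.35 ms.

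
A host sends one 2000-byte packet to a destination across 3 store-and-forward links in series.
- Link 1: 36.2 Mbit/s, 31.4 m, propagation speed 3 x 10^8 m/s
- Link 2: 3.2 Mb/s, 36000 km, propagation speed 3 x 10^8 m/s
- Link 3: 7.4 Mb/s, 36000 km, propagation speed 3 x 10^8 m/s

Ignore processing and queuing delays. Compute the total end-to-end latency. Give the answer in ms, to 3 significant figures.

L = 2000 × 8 = 16000 bits.
Transmission delays (L/R per hop): 0.441989, 5, 2.16216 ms; sum = 7.60415 ms.
Propagation delays (d/s per hop): 0.000104667, 120, 120 ms; sum = 240 ms.
End-to-end = 248 ms.

248 ms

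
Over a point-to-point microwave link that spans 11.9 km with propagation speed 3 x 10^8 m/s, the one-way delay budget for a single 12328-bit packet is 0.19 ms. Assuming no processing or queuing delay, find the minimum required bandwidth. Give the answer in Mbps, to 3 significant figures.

Propagation delay = 11900 / 300000000 = 0.0396667 ms.
Transmission budget = 0.19 − 0.0396667 = 0.150333 ms.
R ≥ L / t_tx = 12328 bits / 0.000150333 s = 82.0 Mbps.

82.0 Mbps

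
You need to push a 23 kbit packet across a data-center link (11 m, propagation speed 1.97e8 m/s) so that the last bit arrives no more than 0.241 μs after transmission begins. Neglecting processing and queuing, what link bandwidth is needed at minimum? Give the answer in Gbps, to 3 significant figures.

Propagation delay = 11 / 197000000 = 0.0558376 μs.
Transmission budget = 0.241 − 0.0558376 = 0.185162 μs.
R ≥ L / t_tx = 23000 bits / 1.85162e-07 s = 124 Gbps.

124 Gbps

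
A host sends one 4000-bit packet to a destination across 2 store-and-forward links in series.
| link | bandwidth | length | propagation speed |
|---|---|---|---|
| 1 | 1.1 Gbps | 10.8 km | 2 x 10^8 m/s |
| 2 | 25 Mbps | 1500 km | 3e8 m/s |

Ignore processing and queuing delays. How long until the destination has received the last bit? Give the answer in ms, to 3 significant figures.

5.22 ms

Transmission delays (L/R per hop): 0.00363636, 0.16 ms; sum = 0.163636 ms.
Propagation delays (d/s per hop): 0.054, 5 ms; sum = 5.054 ms.
End-to-end = 5.22 ms.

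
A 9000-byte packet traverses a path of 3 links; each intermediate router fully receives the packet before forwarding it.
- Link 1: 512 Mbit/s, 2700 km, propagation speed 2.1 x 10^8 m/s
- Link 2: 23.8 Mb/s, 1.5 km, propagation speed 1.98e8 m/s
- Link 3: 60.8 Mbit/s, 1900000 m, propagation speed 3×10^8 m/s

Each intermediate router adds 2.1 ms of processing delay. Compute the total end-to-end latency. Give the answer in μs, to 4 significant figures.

L = 9000 × 8 = 72000 bits.
Transmission delays (L/R per hop): 140.625, 3025.21, 1184.21 μs; sum = 4350.05 μs.
Propagation delays (d/s per hop): 12857.1, 7.57576, 6333.33 μs; sum = 19198.1 μs.
Processing at 2 router(s): 2 × 2.1 ms = 4200 μs.
End-to-end = 27750 μs.

27750 μs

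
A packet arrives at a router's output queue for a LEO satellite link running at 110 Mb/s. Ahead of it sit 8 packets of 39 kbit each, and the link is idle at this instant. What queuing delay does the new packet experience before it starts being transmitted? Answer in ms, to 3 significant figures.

2.84 ms

Each queued packet: L/R = 39000/110000000 = 0.354545 ms.
8 queued → 2.83636 ms.
Queuing delay = 2.84 ms.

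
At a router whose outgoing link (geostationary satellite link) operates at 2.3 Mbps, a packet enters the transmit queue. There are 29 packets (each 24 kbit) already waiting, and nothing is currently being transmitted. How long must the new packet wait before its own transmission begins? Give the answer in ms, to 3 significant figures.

Each queued packet: L/R = 24000/2300000 = 10.4348 ms.
29 queued → 302.609 ms.
Queuing delay = 303 ms.

303 ms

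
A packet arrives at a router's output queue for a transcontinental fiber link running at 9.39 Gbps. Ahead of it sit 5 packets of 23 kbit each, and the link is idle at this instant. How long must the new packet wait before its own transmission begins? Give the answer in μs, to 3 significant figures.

Each queued packet: L/R = 23000/9390000000 = 2.44941 μs.
5 queued → 12.2471 μs.
Queuing delay = 12.2 μs.

12.2 μs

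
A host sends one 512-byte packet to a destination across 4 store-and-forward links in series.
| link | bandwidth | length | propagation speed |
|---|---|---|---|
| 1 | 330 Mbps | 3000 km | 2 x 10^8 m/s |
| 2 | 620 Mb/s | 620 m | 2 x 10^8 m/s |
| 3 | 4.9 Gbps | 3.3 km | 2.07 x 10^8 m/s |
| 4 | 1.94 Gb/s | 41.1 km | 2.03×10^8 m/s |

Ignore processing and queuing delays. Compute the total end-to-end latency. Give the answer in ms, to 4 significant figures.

15.24 ms

L = 512 × 8 = 4096 bits.
Transmission delays (L/R per hop): 0.0124121, 0.00660645, 0.000835918, 0.00211134 ms; sum = 0.0219658 ms.
Propagation delays (d/s per hop): 15, 0.0031, 0.015942, 0.202463 ms; sum = 15.2215 ms.
End-to-end = 15.24 ms.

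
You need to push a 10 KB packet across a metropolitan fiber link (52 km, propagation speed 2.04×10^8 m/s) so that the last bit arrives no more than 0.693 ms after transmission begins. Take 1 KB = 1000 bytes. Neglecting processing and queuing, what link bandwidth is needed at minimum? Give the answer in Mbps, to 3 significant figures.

L = 80000 bits.
Propagation delay = 52000 / 204000000 = 0.254902 ms.
Transmission budget = 0.693 − 0.254902 = 0.438098 ms.
R ≥ L / t_tx = 80000 bits / 0.000438098 s = 183 Mbps.

183 Mbps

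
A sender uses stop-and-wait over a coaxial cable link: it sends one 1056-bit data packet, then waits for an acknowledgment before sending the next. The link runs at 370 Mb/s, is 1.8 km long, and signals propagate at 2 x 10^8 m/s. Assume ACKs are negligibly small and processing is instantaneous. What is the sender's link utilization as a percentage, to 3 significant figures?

13.7 %

t_tx = L/R = 1056/370000000 = 2.85405e-06 s.
t_prop = 1800/200000000 = 9e-06 s; RTT = 1.8e-05 s.
Cycle = t_tx + RTT = 2.08541e-05 s.
Utilization = t_tx / cycle = 2.85405e-06/2.08541e-05 = 13.7 %.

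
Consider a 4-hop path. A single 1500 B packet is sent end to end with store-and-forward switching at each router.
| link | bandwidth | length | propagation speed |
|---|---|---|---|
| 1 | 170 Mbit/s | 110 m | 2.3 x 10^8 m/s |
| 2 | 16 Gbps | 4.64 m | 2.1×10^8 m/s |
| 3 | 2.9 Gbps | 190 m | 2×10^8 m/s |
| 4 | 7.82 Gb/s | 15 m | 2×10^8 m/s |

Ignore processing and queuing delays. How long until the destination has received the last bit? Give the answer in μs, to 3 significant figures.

78.5 μs

L = 1500 × 8 = 12000 bits.
Transmission delays (L/R per hop): 70.5882, 0.75, 4.13793, 1.53453 μs; sum = 77.0107 μs.
Propagation delays (d/s per hop): 0.478261, 0.0220952, 0.95, 0.075 μs; sum = 1.52536 μs.
End-to-end = 78.5 μs.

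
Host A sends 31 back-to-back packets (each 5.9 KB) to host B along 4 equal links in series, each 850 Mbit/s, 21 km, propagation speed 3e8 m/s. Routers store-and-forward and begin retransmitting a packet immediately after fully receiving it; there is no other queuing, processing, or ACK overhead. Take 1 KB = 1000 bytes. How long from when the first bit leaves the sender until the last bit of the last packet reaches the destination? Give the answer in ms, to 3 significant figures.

2.17 ms

Per-hop transmission t_tx = L/R = 47200/850000000 = 0.0555294 ms.
Per-hop propagation t_prop = 21000/300000000 = 0.07 ms.
Pipeline fill: first packet needs 4·t_tx to clear all hops; remaining 30 packets each add one t_tx.
Total = (4+31-1)·t_tx + 4·t_prop = 34·0.0555294 + 4·0.07 = 2.17 ms.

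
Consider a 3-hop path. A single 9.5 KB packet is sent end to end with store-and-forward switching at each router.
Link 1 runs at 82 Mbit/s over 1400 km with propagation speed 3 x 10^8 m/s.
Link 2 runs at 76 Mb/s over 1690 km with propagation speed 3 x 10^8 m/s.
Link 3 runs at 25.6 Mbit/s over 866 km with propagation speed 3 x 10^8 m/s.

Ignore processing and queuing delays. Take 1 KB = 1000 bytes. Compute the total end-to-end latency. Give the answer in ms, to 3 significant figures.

18.1 ms

L = 76000 bits.
Transmission delays (L/R per hop): 0.926829, 1, 2.96875 ms; sum = 4.89558 ms.
Propagation delays (d/s per hop): 4.66667, 5.63333, 2.88667 ms; sum = 13.1867 ms.
End-to-end = 18.1 ms.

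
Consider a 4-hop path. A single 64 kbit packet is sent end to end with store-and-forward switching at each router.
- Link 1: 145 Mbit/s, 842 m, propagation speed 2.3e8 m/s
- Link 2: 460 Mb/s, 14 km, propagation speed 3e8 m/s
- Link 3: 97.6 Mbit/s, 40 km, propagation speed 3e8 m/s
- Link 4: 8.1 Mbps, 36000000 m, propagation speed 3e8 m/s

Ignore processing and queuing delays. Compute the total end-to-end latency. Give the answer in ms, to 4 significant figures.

L = 64000 bits.
Transmission delays (L/R per hop): 0.441379, 0.13913, 0.655738, 7.90123 ms; sum = 9.13748 ms.
Propagation delays (d/s per hop): 0.00366087, 0.0466667, 0.133333, 120 ms; sum = 120.184 ms.
End-to-end = 129.3 ms.

129.3 ms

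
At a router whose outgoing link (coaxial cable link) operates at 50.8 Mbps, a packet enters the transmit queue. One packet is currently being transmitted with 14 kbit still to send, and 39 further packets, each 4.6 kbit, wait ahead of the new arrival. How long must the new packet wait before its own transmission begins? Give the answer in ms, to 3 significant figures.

Each queued packet: L/R = 4600/50800000 = 0.0905512 ms.
39 queued → 3.5315 ms.
Plus remaining 14000 bits of current packet: 0.275591 ms.
Queuing delay = 3.81 ms.

3.81 ms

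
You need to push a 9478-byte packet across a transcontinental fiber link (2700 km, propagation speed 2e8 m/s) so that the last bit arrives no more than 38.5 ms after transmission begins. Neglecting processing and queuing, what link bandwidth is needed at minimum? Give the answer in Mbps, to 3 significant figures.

L = 75824 bits.
Propagation delay = 2700000 / 200000000 = 13.5 ms.
Transmission budget = 38.5 − 13.5 = 25 ms.
R ≥ L / t_tx = 75824 bits / 0.025 s = 3.03 Mbps.

3.03 Mbps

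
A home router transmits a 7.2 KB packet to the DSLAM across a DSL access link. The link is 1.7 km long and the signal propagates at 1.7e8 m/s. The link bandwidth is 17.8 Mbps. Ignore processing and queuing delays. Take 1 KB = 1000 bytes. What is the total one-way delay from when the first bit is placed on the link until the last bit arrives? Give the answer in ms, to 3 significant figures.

L = 57600 bits.
Transmission delay = L/R = 57600 / 17800000 = 3.23596 ms.
Propagation delay = d/s = 1700 m / 170000000 m/s = 0.01 ms.
Total = 3.25 ms.

3.25 ms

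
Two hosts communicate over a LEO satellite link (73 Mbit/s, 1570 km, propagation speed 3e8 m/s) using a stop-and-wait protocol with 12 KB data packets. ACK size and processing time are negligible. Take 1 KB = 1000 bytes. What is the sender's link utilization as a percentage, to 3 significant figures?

11.2 %

t_tx = L/R = 96000/73000000 = 0.00131507 s.
t_prop = 1570000/300000000 = 0.00523333 s; RTT = 0.0104667 s.
Cycle = t_tx + RTT = 0.0117817 s.
Utilization = t_tx / cycle = 0.00131507/0.0117817 = 11.2 %.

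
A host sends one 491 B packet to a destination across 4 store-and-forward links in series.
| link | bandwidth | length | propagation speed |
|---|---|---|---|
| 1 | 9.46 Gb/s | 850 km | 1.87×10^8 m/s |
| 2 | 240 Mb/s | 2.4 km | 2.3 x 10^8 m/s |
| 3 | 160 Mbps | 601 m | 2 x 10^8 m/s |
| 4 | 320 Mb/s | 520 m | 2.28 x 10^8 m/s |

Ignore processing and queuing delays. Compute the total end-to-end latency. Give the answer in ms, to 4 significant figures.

L = 491 × 8 = 3928 bits.
Transmission delays (L/R per hop): 0.000415222, 0.0163667, 0.02455, 0.012275 ms; sum = 0.0536069 ms.
Propagation delays (d/s per hop): 4.54545, 0.0104348, 0.003005, 0.0022807 ms; sum = 4.56118 ms.
End-to-end = 4.615 ms.

4.615 ms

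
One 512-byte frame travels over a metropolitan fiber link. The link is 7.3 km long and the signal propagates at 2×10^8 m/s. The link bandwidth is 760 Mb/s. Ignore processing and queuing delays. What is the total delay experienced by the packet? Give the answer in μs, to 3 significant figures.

41.9 μs

L = 512 × 8 = 4096 bits.
Transmission delay = L/R = 4096 / 760000000 = 5.38947 μs.
Propagation delay = d/s = 7300 m / 200000000 m/s = 36.5 μs.
Total = 41.9 μs.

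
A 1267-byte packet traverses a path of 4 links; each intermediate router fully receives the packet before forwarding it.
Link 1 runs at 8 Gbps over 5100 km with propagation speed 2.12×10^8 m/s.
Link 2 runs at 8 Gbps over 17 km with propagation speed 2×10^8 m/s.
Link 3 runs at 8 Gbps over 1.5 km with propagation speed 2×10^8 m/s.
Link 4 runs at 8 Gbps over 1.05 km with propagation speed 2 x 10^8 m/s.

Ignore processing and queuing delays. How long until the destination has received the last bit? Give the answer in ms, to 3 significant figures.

L = 1267 × 8 = 10136 bits.
Transmission delay per hop = L/R = 10136/8000000000 = 0.001267 ms; 4 hops → 0.005068 ms.
Propagation delays (d/s per hop): 24.0566, 0.085, 0.0075, 0.00525 ms; sum = 24.1544 ms.
End-to-end = 24.2 ms.

24.2 ms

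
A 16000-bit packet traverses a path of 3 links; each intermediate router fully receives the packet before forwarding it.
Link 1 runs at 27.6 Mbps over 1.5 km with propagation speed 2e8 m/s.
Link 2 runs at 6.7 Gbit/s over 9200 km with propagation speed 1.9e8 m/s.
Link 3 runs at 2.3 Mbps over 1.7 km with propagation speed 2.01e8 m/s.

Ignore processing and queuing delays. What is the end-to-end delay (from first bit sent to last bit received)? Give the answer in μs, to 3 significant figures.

56000 μs

Transmission delays (L/R per hop): 579.71, 2.38806, 6956.52 μs; sum = 7538.62 μs.
Propagation delays (d/s per hop): 7.5, 48421.1, 8.45771 μs; sum = 48437 μs.
End-to-end = 56000 μs.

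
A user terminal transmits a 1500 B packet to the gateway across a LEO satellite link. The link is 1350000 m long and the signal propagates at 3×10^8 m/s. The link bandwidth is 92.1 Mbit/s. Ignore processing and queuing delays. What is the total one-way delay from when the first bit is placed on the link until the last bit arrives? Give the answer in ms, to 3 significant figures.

4.63 ms

L = 1500 × 8 = 12000 bits.
Transmission delay = L/R = 12000 / 92100000 = 0.130293 ms.
Propagation delay = d/s = 1350000 m / 300000000 m/s = 4.5 ms.
Total = 4.63 ms.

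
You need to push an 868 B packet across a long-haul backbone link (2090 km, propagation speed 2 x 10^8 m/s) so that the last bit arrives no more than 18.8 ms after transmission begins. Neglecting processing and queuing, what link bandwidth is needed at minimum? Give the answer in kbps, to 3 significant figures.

832 kbps

L = 6944 bits.
Propagation delay = 2090000 / 200000000 = 10.45 ms.
Transmission budget = 18.8 − 10.45 = 8.35 ms.
R ≥ L / t_tx = 6944 bits / 0.00835 s = 832 kbps.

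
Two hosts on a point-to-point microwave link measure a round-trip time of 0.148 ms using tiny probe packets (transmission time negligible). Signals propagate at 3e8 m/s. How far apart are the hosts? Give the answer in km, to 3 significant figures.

22.2 km

One-way propagation = RTT/2 = 0.074 ms.
d = s × t = 300000000 × 7.4e-05 = 22.2 km.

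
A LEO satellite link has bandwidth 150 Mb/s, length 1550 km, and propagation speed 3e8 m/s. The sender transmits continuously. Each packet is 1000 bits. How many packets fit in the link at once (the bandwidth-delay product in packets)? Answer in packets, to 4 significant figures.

Propagation delay = 1550000 / 300000000 = 0.00516667 s.
BDP = R × t_prop = 150000000 × 0.00516667 = 775000 bits.
In packets of 1000 bits: 775.0 packets.

775.0 packets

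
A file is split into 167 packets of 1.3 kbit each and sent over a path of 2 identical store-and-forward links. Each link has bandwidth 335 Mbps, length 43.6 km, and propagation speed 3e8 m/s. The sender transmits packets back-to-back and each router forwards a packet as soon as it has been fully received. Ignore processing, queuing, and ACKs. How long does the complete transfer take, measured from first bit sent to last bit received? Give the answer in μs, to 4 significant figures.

Per-hop transmission t_tx = L/R = 1300/335000000 = 3.8806 μs.
Per-hop propagation t_prop = 43600/300000000 = 145.333 μs.
Pipeline fill: first packet needs 2·t_tx to clear all hops; remaining 166 packets each add one t_tx.
Total = (2+167-1)·t_tx + 2·t_prop = 168·3.8806 + 2·145.333 = 942.6 μs.

942.6 μs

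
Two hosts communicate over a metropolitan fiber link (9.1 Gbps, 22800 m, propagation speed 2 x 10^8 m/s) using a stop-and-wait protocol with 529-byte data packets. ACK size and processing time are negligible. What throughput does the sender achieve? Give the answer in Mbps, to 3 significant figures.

18.5 Mbps

t_tx = L/R = 4232/9100000000 = 4.65055e-07 s.
t_prop = 22800/200000000 = 0.000114 s; RTT = 0.000228 s.
Cycle = t_tx + RTT = 0.000228465 s.
Throughput = L / cycle = 4232 / 0.000228465 = 18.5 Mbps.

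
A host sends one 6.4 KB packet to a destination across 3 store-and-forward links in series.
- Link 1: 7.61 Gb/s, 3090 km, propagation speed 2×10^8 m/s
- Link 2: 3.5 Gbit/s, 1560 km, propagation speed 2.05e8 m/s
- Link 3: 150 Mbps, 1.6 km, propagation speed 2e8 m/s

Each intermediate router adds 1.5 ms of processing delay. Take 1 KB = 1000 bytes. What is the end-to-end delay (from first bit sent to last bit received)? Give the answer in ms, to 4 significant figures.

L = 51200 bits.
Transmission delays (L/R per hop): 0.00672799, 0.0146286, 0.341333 ms; sum = 0.36269 ms.
Propagation delays (d/s per hop): 15.45, 7.60976, 0.008 ms; sum = 23.0678 ms.
Processing at 2 router(s): 2 × 1.5 ms = 3 ms.
End-to-end = 26.43 ms.

26.43 ms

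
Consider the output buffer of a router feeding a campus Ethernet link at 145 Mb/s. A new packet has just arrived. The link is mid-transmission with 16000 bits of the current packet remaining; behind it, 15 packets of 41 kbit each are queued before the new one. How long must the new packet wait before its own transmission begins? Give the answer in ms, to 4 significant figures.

Each queued packet: L/R = 41000/145000000 = 0.282759 ms.
15 queued → 4.24138 ms.
Plus remaining 16000 bits of current packet: 0.110345 ms.
Queuing delay = 4.352 ms.

4.352 ms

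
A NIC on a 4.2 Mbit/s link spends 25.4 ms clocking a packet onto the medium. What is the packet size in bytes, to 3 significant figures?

L = R × t_tx = 4200000 b/s × 0.0254 s = 106680 bits.
In bytes: 106680 / 8 = 13300 bytes.

13300 bytes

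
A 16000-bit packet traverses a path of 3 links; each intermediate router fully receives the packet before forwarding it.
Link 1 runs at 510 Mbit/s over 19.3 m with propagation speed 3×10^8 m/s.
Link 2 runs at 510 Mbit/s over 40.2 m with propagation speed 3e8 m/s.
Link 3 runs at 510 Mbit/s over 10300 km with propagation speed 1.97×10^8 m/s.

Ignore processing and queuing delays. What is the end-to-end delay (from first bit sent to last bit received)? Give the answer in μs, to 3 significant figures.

52400 μs

Transmission delay per hop = L/R = 16000/510000000 = 31.3725 μs; 3 hops → 94.1176 μs.
Propagation delays (d/s per hop): 0.0643333, 0.134, 52284.3 μs; sum = 52284.5 μs.
End-to-end = 52400 μs.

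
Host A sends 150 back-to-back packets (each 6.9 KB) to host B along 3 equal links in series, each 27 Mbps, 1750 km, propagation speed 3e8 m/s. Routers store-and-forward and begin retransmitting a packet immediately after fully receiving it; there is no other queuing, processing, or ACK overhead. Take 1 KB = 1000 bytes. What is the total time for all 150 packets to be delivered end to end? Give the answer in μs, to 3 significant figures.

328000 μs

Per-hop transmission t_tx = L/R = 55200/27000000 = 2044.44 μs.
Per-hop propagation t_prop = 1750000/300000000 = 5833.33 μs.
Pipeline fill: first packet needs 3·t_tx to clear all hops; remaining 149 packets each add one t_tx.
Total = (3+150-1)·t_tx + 3·t_prop = 152·2044.44 + 3·5833.33 = 328000 μs.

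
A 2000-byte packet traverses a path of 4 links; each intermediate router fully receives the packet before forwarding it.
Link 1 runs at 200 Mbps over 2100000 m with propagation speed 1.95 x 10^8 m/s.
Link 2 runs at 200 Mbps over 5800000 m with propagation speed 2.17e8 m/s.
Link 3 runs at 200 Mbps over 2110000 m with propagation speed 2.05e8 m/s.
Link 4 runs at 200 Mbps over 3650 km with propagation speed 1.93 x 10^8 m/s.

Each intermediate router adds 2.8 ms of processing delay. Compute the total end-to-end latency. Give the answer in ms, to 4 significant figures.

75.42 ms

L = 2000 × 8 = 16000 bits.
Transmission delay per hop = L/R = 16000/200000000 = 0.08 ms; 4 hops → 0.32 ms.
Propagation delays (d/s per hop): 10.7692, 26.7281, 10.2927, 18.9119 ms; sum = 66.7019 ms.
Processing at 3 router(s): 3 × 2.8 ms = 8.4 ms.
End-to-end = 75.42 ms.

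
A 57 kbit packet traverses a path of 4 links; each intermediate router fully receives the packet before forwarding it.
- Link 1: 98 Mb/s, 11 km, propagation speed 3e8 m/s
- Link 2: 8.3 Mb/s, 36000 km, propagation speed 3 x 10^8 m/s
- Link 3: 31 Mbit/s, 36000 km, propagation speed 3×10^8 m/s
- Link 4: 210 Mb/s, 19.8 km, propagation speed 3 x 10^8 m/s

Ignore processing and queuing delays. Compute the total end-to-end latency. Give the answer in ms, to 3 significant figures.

250 ms

L = 57000 bits.
Transmission delays (L/R per hop): 0.581633, 6.86747, 1.83871, 0.271429 ms; sum = 9.55924 ms.
Propagation delays (d/s per hop): 0.0366667, 120, 120, 0.066 ms; sum = 240.103 ms.
End-to-end = 250 ms.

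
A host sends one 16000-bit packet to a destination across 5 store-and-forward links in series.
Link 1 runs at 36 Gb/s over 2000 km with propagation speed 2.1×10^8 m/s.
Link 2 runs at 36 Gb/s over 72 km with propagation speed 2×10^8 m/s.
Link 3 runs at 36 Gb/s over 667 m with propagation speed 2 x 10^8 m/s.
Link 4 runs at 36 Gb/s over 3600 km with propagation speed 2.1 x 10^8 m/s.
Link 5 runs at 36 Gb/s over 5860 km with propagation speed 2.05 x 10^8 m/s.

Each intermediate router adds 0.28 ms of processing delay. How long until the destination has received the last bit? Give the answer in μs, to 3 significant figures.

Transmission delay per hop = L/R = 16000/36000000000 = 0.444444 μs; 5 hops → 2.22222 μs.
Propagation delays (d/s per hop): 9523.81, 360, 3.335, 17142.9, 28585.4 μs; sum = 55615.4 μs.
Processing at 4 router(s): 4 × 0.28 ms = 1120 μs.
End-to-end = 56700 μs.

56700 μs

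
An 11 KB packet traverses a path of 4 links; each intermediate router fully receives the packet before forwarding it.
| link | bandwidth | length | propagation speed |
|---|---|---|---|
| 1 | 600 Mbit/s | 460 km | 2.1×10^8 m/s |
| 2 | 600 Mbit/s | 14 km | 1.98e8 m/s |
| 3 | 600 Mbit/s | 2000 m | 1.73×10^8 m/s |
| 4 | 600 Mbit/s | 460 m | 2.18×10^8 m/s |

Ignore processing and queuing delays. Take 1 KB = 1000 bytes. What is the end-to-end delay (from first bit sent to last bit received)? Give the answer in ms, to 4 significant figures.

L = 88000 bits.
Transmission delay per hop = L/R = 88000/600000000 = 0.146667 ms; 4 hops → 0.586667 ms.
Propagation delays (d/s per hop): 2.19048, 0.0707071, 0.0115607, 0.00211009 ms; sum = 2.27485 ms.
End-to-end = 2.862 ms.

2.862 ms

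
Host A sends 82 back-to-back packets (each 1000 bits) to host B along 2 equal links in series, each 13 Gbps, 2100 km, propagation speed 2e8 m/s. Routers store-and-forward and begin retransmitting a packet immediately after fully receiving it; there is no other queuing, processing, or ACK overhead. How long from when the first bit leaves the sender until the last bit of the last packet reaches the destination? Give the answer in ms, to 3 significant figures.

21.0 ms

Per-hop transmission t_tx = L/R = 1000/13000000000 = 7.69231e-05 ms.
Per-hop propagation t_prop = 2100000/200000000 = 10.5 ms.
Pipeline fill: first packet needs 2·t_tx to clear all hops; remaining 81 packets each add one t_tx.
Total = (2+82-1)·t_tx + 2·t_prop = 83·7.69231e-05 + 2·10.5 = 21.0 ms.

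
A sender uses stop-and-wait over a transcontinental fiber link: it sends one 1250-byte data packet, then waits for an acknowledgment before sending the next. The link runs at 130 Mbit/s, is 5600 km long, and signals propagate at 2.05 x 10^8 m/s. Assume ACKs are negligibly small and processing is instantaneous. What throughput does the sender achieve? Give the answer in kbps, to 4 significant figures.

182.8 kbps

t_tx = L/R = 10000/130000000 = 7.69231e-05 s.
t_prop = 5600000/2.05e+08 = 0.0273171 s; RTT = 0.0546341 s.
Cycle = t_tx + RTT = 0.0547111 s.
Throughput = L / cycle = 10000 / 0.0547111 = 182.8 kbps.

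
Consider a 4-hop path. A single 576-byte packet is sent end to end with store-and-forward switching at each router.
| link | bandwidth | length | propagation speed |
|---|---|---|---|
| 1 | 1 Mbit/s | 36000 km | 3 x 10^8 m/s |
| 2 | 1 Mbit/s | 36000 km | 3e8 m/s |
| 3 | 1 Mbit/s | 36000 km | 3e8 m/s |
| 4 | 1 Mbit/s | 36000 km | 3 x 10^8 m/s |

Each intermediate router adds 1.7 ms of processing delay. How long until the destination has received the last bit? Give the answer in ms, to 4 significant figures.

503.5 ms

L = 576 × 8 = 4608 bits.
Transmission delay per hop = L/R = 4608/1000000 = 4.608 ms; 4 hops → 18.432 ms.
Propagation delays (d/s per hop): 120, 120, 120, 120 ms; sum = 480 ms.
Processing at 3 router(s): 3 × 1.7 ms = 5.1 ms.
End-to-end = 503.5 ms.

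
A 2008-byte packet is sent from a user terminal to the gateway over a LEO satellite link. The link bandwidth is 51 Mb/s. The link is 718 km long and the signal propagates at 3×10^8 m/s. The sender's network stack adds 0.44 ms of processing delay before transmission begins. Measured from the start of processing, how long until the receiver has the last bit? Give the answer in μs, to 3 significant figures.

L = 2008 × 8 = 16064 bits.
Transmission delay = L/R = 16064 / 51000000 = 314.98 μs.
Propagation delay = d/s = 718000 m / 300000000 m/s = 2393.33 μs.
Plus processing delay 0.44 ms = 440 μs.
Total = 3150 μs.

3150 μs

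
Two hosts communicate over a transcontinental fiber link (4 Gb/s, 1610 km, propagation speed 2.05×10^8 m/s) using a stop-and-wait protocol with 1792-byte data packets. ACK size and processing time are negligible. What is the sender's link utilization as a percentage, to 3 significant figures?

t_tx = L/R = 14336/4000000000 = 3.584e-06 s.
t_prop = 1610000/2.05e+08 = 0.00785366 s; RTT = 0.0157073 s.
Cycle = t_tx + RTT = 0.0157109 s.
Utilization = t_tx / cycle = 3.584e-06/0.0157109 = 0.0228 %.

0.0228 %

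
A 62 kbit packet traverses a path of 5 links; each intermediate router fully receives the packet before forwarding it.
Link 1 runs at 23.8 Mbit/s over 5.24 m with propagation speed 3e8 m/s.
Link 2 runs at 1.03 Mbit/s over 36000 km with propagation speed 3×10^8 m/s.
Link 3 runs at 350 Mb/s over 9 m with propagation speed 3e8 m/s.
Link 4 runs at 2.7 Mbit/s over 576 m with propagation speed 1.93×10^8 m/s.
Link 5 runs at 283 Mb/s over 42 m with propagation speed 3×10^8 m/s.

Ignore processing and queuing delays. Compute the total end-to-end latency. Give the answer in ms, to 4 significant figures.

L = 62000 bits.
Transmission delays (L/R per hop): 2.60504, 60.1942, 0.177143, 22.963, 0.219081 ms; sum = 86.1584 ms.
Propagation delays (d/s per hop): 1.74667e-05, 120, 3e-05, 0.00298446, 0.00014 ms; sum = 120.003 ms.
End-to-end = 206.2 ms.

206.2 ms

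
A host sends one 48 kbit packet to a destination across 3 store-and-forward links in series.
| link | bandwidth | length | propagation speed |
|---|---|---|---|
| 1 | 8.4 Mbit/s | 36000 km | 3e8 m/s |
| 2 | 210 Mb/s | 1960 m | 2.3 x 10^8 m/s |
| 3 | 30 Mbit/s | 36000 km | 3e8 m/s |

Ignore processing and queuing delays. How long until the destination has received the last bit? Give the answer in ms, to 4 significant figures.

247.6 ms

L = 48000 bits.
Transmission delays (L/R per hop): 5.71429, 0.228571, 1.6 ms; sum = 7.54286 ms.
Propagation delays (d/s per hop): 120, 0.00852174, 120 ms; sum = 240.009 ms.
End-to-end = 247.6 ms.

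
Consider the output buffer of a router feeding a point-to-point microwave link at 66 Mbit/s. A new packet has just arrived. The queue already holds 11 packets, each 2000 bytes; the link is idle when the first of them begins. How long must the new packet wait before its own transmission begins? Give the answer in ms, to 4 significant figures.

Each queued packet: L/R = 16000/66000000 = 0.242424 ms.
11 queued → 2.66667 ms.
Queuing delay = 2.667 ms.

2.667 ms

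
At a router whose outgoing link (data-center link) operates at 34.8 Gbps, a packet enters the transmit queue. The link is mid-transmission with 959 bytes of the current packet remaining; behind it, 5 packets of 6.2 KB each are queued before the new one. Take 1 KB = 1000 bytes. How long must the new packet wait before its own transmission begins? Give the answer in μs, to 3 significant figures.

7.35 μs

Each queued packet: L/R = 49600/34800000000 = 1.42529 μs.
5 queued → 7.12644 μs.
Plus remaining 7672 bits of current packet: 0.22046 μs.
Queuing delay = 7.35 μs.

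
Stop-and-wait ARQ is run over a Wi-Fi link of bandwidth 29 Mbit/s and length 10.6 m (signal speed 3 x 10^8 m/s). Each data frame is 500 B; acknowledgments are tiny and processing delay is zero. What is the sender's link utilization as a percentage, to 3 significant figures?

t_tx = L/R = 4000/29000000 = 0.000137931 s.
t_prop = 10.6/300000000 = 3.53333e-08 s; RTT = 7.06667e-08 s.
Cycle = t_tx + RTT = 0.000138002 s.
Utilization = t_tx / cycle = 0.000137931/0.000138002 = 99.9 %.

99.9 %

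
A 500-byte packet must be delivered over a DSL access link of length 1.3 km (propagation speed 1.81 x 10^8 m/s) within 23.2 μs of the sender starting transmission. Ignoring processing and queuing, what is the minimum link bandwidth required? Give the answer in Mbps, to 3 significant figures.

L = 4000 bits.
Propagation delay = 1300 / 181000000 = 7.18232 μs.
Transmission budget = 23.2 − 7.18232 = 16.0177 μs.
R ≥ L / t_tx = 4000 bits / 1.60177e-05 s = 250 Mbps.

250 Mbps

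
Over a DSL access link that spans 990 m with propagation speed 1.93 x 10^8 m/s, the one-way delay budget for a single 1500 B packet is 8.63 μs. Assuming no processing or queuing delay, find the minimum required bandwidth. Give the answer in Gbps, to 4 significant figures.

L = 12000 bits.
Propagation delay = 990 / 193000000 = 5.12953 μs.
Transmission budget = 8.63 − 5.12953 = 3.50047 μs.
R ≥ L / t_tx = 12000 bits / 3.50047e-06 s = 3.428 Gbps.

3.428 Gbps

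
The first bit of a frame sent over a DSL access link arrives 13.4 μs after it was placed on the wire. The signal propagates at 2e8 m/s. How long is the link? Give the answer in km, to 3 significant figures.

2.68 km

d = s × t_prop = 200000000 × 1.34e-05 = 2.68 km.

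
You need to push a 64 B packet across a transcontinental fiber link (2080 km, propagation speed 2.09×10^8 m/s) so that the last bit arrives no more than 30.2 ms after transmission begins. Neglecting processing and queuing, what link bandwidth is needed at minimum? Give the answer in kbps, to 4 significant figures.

L = 512 bits.
Propagation delay = 2080000 / 209000000 = 9.95215 ms.
Transmission budget = 30.2 − 9.95215 = 20.2478 ms.
R ≥ L / t_tx = 512 bits / 0.0202478 s = 25.29 kbps.

25.29 kbps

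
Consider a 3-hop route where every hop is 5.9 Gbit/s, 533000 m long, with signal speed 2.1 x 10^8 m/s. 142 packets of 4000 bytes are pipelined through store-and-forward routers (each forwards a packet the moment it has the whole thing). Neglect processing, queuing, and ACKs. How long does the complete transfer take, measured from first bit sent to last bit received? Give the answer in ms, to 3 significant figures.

8.40 ms

Per-hop transmission t_tx = L/R = 32000/5900000000 = 0.00542373 ms.
Per-hop propagation t_prop = 533000/210000000 = 2.5381 ms.
Pipeline fill: first packet needs 3·t_tx to clear all hops; remaining 141 packets each add one t_tx.
Total = (3+142-1)·t_tx + 3·t_prop = 144·0.00542373 + 3·2.5381 = 8.40 ms.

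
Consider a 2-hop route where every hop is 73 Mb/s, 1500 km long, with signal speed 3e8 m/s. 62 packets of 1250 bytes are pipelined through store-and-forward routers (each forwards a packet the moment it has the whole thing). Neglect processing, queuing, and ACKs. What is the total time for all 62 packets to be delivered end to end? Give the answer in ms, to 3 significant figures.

18.6 ms

Per-hop transmission t_tx = L/R = 10000/73000000 = 0.136986 ms.
Per-hop propagation t_prop = 1500000/300000000 = 5 ms.
Pipeline fill: first packet needs 2·t_tx to clear all hops; remaining 61 packets each add one t_tx.
Total = (2+62-1)·t_tx + 2·t_prop = 63·0.136986 + 2·5 = 18.6 ms.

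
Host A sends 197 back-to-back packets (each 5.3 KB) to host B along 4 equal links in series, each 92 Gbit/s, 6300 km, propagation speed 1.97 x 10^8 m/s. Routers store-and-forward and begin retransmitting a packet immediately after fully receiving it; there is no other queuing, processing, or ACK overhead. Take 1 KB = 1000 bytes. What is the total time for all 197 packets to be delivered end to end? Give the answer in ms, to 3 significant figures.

Per-hop transmission t_tx = L/R = 42400/92000000000 = 0.00046087 ms.
Per-hop propagation t_prop = 6300000/197000000 = 31.9797 ms.
Pipeline fill: first packet needs 4·t_tx to clear all hops; remaining 196 packets each add one t_tx.
Total = (4+197-1)·t_tx + 4·t_prop = 200·0.00046087 + 4·31.9797 = 128 ms.

128 ms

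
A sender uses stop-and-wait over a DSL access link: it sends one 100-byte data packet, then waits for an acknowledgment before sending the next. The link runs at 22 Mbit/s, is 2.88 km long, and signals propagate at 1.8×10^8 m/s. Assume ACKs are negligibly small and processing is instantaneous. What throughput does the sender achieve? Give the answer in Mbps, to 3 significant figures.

t_tx = L/R = 800/22000000 = 3.63636e-05 s.
t_prop = 2880/180000000 = 1.6e-05 s; RTT = 3.2e-05 s.
Cycle = t_tx + RTT = 6.83636e-05 s.
Throughput = L / cycle = 800 / 6.83636e-05 = 11.7 Mbps.

11.7 Mbps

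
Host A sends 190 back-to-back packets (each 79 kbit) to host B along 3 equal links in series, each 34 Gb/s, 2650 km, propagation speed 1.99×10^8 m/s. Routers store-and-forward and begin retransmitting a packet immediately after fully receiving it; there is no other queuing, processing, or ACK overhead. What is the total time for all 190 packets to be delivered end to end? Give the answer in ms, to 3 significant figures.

40.4 ms

Per-hop transmission t_tx = L/R = 79000/34000000000 = 0.00232353 ms.
Per-hop propagation t_prop = 2650000/199000000 = 13.3166 ms.
Pipeline fill: first packet needs 3·t_tx to clear all hops; remaining 189 packets each add one t_tx.
Total = (3+190-1)·t_tx + 3·t_prop = 192·0.00232353 + 3·13.3166 = 40.4 ms.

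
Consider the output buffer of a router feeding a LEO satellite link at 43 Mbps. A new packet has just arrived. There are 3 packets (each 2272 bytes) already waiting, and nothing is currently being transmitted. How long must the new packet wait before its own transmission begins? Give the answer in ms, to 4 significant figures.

Each queued packet: L/R = 18176/43000000 = 0.422698 ms.
3 queued → 1.26809 ms.
Queuing delay = 1.268 ms.

1.268 ms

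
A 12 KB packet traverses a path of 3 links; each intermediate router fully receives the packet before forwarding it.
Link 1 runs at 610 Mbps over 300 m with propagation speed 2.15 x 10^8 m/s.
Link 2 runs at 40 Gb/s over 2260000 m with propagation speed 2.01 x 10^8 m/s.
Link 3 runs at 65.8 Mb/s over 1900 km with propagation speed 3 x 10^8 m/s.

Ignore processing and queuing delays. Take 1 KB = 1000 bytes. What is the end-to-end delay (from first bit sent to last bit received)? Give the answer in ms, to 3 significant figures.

L = 96000 bits.
Transmission delays (L/R per hop): 0.157377, 0.0024, 1.45897 ms; sum = 1.61874 ms.
Propagation delays (d/s per hop): 0.00139535, 11.2438, 6.33333 ms; sum = 17.5785 ms.
End-to-end = 19.2 ms.

19.2 ms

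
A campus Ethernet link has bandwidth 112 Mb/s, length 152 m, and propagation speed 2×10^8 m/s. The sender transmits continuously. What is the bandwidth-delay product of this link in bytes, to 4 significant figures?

Propagation delay = 152 / 200000000 = 7.6e-07 s.
BDP = R × t_prop = 112000000 × 7.6e-07 = 85.12 bits.
In bytes: 85.12/8 = 10.64 bytes.

10.64 bytes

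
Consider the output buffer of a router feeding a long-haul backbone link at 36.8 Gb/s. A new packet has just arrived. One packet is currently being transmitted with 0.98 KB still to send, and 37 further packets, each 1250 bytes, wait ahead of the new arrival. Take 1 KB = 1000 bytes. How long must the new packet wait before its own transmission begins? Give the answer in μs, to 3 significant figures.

Each queued packet: L/R = 10000/36800000000 = 0.271739 μs.
37 queued → 10.0543 μs.
Plus remaining 7840 bits of current packet: 0.213043 μs.
Queuing delay = 10.3 μs.

10.3 μs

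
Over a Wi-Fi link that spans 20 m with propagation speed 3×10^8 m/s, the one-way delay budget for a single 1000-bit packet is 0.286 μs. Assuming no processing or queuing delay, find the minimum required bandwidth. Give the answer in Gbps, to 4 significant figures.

4.559 Gbps

Propagation delay = 20 / 300000000 = 0.0666667 μs.
Transmission budget = 0.286 − 0.0666667 = 0.219333 μs.
R ≥ L / t_tx = 1000 bits / 2.19333e-07 s = 4.559 Gbps.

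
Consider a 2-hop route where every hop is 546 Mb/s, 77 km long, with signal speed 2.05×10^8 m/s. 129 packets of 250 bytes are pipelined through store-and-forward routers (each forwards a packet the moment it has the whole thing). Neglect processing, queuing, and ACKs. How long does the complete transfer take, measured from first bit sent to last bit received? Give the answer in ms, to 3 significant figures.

Per-hop transmission t_tx = L/R = 2000/546000000 = 0.003663 ms.
Per-hop propagation t_prop = 77000/2.05e+08 = 0.37561 ms.
Pipeline fill: first packet needs 2·t_tx to clear all hops; remaining 128 packets each add one t_tx.
Total = (2+129-1)·t_tx + 2·t_prop = 130·0.003663 + 2·0.37561 = 1.23 ms.

1.23 ms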